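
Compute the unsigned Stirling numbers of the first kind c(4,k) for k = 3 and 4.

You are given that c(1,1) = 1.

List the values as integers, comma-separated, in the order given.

r2: T_2,1=1×1+0=1; T_2,2=1×0+1=1
r3: T_3,2=2×1+1=3; T_3,3=2×0+1=1
r4: T_4,3=3×1+3=6; T_4,4=3×0+1=1
Read c(4,3) = 6, c(4,4) = 1.

6, 1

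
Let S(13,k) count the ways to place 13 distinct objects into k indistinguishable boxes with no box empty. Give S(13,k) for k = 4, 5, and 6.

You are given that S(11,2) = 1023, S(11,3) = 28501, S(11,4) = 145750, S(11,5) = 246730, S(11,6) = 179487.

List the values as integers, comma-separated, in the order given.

2532530, 7508501, 9321312

[12] T[12,3]:3*28501+1023=86526 · T[12,4]:4*145750+28501=611501 · T[12,5]:5*246730+145750=1379400 · T[12,6]:6*179487+246730=1323652
[13] T[13,4]:4*611501+86526=2532530 · T[13,5]:5*1379400+611501=7508501 · T[13,6]:6*1323652+1379400=9321312
Read S(13,4) = 2532530, S(13,5) = 7508501, S(13,6) = 9321312.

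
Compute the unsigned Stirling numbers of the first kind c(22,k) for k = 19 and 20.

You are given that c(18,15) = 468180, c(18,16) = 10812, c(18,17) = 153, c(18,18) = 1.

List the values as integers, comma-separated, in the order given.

1689765, 25025

i=19: T(19,16)=468180+18·10812=662796 | T(19,17)=10812+18·153=13566 | T(19,18)=153+18·1=171 | T(19,19)=1+18·0=1
i=20: T(20,17)=662796+19·13566=920550 | T(20,18)=13566+19·171=16815 | T(20,19)=171+19·1=190 | T(20,20)=1+19·0=1
i=21: T(21,18)=920550+20·16815=1256850 | T(21,19)=16815+20·190=20615 | T(21,20)=190+20·1=210
i=22: T(22,19)=1256850+21·20615=1689765 | T(22,20)=20615+21·210=25025
Read c(22,19) = 1689765, c(22,20) = 25025.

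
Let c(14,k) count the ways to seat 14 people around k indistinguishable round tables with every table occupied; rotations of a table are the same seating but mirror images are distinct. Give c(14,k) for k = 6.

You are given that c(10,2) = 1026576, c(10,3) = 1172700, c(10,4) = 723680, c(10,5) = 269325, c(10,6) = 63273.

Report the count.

row 11: T[11][3]=10·1172700+1026576=12753576  T[11][4]=10·723680+1172700=8409500  T[11][5]=10·269325+723680=3416930  T[11][6]=10·63273+269325=902055
row 12: T[12][4]=11·8409500+12753576=105258076  T[12][5]=11·3416930+8409500=45995730  T[12][6]=11·902055+3416930=13339535
row 13: T[13][5]=12·45995730+105258076=657206836  T[13][6]=12·13339535+45995730=206070150
row 14: T[14][6]=13·206070150+657206836=3336118786
Read c(14,6) = 3336118786.

3336118786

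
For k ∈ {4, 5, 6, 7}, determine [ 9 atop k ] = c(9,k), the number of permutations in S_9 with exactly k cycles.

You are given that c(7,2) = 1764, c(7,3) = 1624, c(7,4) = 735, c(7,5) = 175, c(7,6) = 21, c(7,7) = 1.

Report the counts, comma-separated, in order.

r8: T_8,3=7×1624+1764=13132; T_8,4=7×735+1624=6769; T_8,5=7×175+735=1960; T_8,6=7×21+175=322; T_8,7=7×1+21=28
r9: T_9,4=8×6769+13132=67284; T_9,5=8×1960+6769=22449; T_9,6=8×322+1960=4536; T_9,7=8×28+322=546
Read c(9,4) = 67284, c(9,5) = 22449, c(9,6) = 4536, c(9,7) = 546.

67284, 22449, 4536, 546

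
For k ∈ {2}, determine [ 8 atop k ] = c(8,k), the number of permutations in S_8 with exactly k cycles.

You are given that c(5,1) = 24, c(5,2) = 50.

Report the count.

r6: T_6,1=5×24+0=120; T_6,2=5×50+24=274
r7: T_7,1=6×120+0=720; T_7,2=6×274+120=1764
r8: T_8,2=7×1764+720=13068
Read c(8,2) = 13068.

13068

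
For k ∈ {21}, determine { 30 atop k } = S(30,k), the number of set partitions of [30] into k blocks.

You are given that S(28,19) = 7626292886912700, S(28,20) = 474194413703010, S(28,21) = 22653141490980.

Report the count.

37058299246258290

r29: T_29,20=20×474194413703010+7626292886912700=17110181160972900; T_29,21=21×22653141490980+474194413703010=949910385013590
r30: T_30,21=21×949910385013590+17110181160972900=37058299246258290
Read S(30,21) = 37058299246258290.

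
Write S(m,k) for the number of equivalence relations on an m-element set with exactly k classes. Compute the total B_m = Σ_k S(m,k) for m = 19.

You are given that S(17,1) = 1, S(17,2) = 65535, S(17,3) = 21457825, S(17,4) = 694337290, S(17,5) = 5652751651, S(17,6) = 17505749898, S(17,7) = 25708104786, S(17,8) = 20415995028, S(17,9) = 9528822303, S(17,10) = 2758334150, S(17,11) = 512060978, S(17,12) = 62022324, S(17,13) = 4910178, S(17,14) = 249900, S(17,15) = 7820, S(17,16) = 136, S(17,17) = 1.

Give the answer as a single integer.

5832742205057

row 18: T[18][1]=1·1+0=1  T[18][2]=2·65535+1=131071  T[18][3]=3·21457825+65535=64439010  T[18][4]=4·694337290+21457825=2798806985  T[18][5]=5·5652751651+694337290=28958095545  T[18][6]=6·17505749898+5652751651=110687251039  T[18][7]=7·25708104786+17505749898=197462483400  T[18][8]=8·20415995028+25708104786=189036065010  T[18][9]=9·9528822303+20415995028=106175395755  T[18][10]=10·2758334150+9528822303=37112163803  T[18][11]=11·512060978+2758334150=8391004908  T[18][12]=12·62022324+512060978=1256328866  T[18][13]=13·4910178+62022324=125854638  T[18][14]=14·249900+4910178=8408778  T[18][15]=15·7820+249900=367200  T[18][16]=16·136+7820=9996  T[18][17]=17·1+136=153  T[18][18]=18·0+1=1
row 19: T[19][1]=1·1+0=1  T[19][2]=2·131071+1=262143  T[19][3]=3·64439010+131071=193448101  T[19][4]=4·2798806985+64439010=11259666950  T[19][5]=5·28958095545+2798806985=147589284710  T[19][6]=6·110687251039+28958095545=693081601779  T[19][7]=7·197462483400+110687251039=1492924634839  T[19][8]=8·189036065010+197462483400=1709751003480  T[19][9]=9·106175395755+189036065010=1144614626805  T[19][10]=10·37112163803+106175395755=477297033785  T[19][11]=11·8391004908+37112163803=129413217791  T[19][12]=12·1256328866+8391004908=23466951300  T[19][13]=13·125854638+1256328866=2892439160  T[19][14]=14·8408778+125854638=243577530  T[19][15]=15·367200+8408778=13916778  T[19][16]=16·9996+367200=527136  T[19][17]=17·153+9996=12597  T[19][18]=18·1+153=171  T[19][19]=19·0+1=1
B_19 = ΣS(19,k) = 1+262143+193448101+11259666950+147589284710+693081601779+1492924634839+1709751003480+1144614626805+477297033785+129413217791+23466951300+2892439160+243577530+13916778+527136+12597+171+1 = 5832742205057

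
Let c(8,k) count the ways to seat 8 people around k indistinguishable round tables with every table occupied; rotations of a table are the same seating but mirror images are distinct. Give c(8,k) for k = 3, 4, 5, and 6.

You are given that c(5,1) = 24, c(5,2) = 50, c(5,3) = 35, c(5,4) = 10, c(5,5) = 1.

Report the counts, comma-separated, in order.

@6  (6,1):24·5+0→120, (6,2):50·5+24→274, (6,3):35·5+50→225, (6,4):10·5+35→85, (6,5):1·5+10→15, (6,6):0·5+1→1
@7  (7,2):274·6+120→1764, (7,3):225·6+274→1624, (7,4):85·6+225→735, (7,5):15·6+85→175, (7,6):1·6+15→21
@8  (8,3):1624·7+1764→13132, (8,4):735·7+1624→6769, (8,5):175·7+735→1960, (8,6):21·7+175→322
Read c(8,3) = 13132, c(8,4) = 6769, c(8,5) = 1960, c(8,6) = 322.

13132, 6769, 1960, 322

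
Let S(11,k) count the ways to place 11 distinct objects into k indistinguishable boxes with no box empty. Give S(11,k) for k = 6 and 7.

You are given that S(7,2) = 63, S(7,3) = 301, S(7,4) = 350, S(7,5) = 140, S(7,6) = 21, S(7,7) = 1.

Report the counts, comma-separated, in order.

179487, 63987

i=8: T(8,3)=63+3·301=966 | T(8,4)=301+4·350=1701 | T(8,5)=350+5·140=1050 | T(8,6)=140+6·21=266 | T(8,7)=21+7·1=28
i=9: T(9,4)=966+4·1701=7770 | T(9,5)=1701+5·1050=6951 | T(9,6)=1050+6·266=2646 | T(9,7)=266+7·28=462
i=10: T(10,5)=7770+5·6951=42525 | T(10,6)=6951+6·2646=22827 | T(10,7)=2646+7·462=5880
i=11: T(11,6)=42525+6·22827=179487 | T(11,7)=22827+7·5880=63987
Read S(11,6) = 179487, S(11,7) = 63987.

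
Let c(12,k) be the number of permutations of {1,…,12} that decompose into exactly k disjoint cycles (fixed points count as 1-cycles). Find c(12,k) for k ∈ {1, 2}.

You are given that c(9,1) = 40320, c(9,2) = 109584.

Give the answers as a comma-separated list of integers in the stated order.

@10  (10,1):40320·9+0→362880, (10,2):109584·9+40320→1026576
@11  (11,1):362880·10+0→3628800, (11,2):1026576·10+362880→10628640
@12  (12,1):3628800·11+0→39916800, (12,2):10628640·11+3628800→120543840
Read c(12,1) = 39916800, c(12,2) = 120543840.

39916800, 120543840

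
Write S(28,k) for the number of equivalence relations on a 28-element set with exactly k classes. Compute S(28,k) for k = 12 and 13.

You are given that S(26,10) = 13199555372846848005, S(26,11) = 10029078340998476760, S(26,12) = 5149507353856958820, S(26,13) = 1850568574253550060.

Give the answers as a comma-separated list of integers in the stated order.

985397416171213883565, 451512851236272407400

r27: T_27,11=11×10029078340998476760+13199555372846848005=123519417123830092365; T_27,12=12×5149507353856958820+10029078340998476760=71823166587281982600; T_27,13=13×1850568574253550060+5149507353856958820=29206898819153109600
r28: T_28,12=12×71823166587281982600+123519417123830092365=985397416171213883565; T_28,13=13×29206898819153109600+71823166587281982600=451512851236272407400
Read S(28,12) = 985397416171213883565, S(28,13) = 451512851236272407400.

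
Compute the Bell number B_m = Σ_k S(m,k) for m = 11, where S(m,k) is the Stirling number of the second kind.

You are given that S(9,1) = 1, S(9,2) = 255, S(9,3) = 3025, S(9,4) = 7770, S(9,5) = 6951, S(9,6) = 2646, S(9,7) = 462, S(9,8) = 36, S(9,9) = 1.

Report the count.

i=10: T(10,1)=0+1·1=1 | T(10,2)=1+2·255=511 | T(10,3)=255+3·3025=9330 | T(10,4)=3025+4·7770=34105 | T(10,5)=7770+5·6951=42525 | T(10,6)=6951+6·2646=22827 | T(10,7)=2646+7·462=5880 | T(10,8)=462+8·36=750 | T(10,9)=36+9·1=45 | T(10,10)=1+10·0=1
i=11: T(11,1)=0+1·1=1 | T(11,2)=1+2·511=1023 | T(11,3)=511+3·9330=28501 | T(11,4)=9330+4·34105=145750 | T(11,5)=34105+5·42525=246730 | T(11,6)=42525+6·22827=179487 | T(11,7)=22827+7·5880=63987 | T(11,8)=5880+8·750=11880 | T(11,9)=750+9·45=1155 | T(11,10)=45+10·1=55 | T(11,11)=1+11·0=1
B_11 = ΣS(11,k) = 1+1023+28501+145750+246730+179487+63987+11880+1155+55+1 = 678570

678570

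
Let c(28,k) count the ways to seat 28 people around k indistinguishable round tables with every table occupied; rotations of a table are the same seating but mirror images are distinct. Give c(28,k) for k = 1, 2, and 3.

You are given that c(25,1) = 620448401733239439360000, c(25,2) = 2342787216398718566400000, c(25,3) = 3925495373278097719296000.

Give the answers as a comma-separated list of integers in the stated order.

10888869450418352160768000000, 42373564558110787183902720000, 73689668464006010184007680000

r26: T_26,1=25×620448401733239439360000+0=15511210043330985984000000; T_26,2=25×2342787216398718566400000+620448401733239439360000=59190128811701203599360000; T_26,3=25×3925495373278097719296000+2342787216398718566400000=100480171548351161548800000
r27: T_27,1=26×15511210043330985984000000+0=403291461126605635584000000; T_27,2=26×59190128811701203599360000+15511210043330985984000000=1554454559147562279567360000; T_27,3=26×100480171548351161548800000+59190128811701203599360000=2671674589068831403868160000
r28: T_28,1=27×403291461126605635584000000+0=10888869450418352160768000000; T_28,2=27×1554454559147562279567360000+403291461126605635584000000=42373564558110787183902720000; T_28,3=27×2671674589068831403868160000+1554454559147562279567360000=73689668464006010184007680000
Read c(28,1) = 10888869450418352160768000000, c(28,2) = 42373564558110787183902720000, c(28,3) = 73689668464006010184007680000.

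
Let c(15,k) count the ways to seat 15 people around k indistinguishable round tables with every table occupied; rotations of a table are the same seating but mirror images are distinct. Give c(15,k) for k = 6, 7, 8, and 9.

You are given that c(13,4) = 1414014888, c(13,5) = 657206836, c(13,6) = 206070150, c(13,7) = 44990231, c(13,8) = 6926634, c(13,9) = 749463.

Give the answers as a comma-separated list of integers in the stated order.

i=14: T(14,5)=1414014888+13·657206836=9957703756 | T(14,6)=657206836+13·206070150=3336118786 | T(14,7)=206070150+13·44990231=790943153 | T(14,8)=44990231+13·6926634=135036473 | T(14,9)=6926634+13·749463=16669653
i=15: T(15,6)=9957703756+14·3336118786=56663366760 | T(15,7)=3336118786+14·790943153=14409322928 | T(15,8)=790943153+14·135036473=2681453775 | T(15,9)=135036473+14·16669653=368411615
Read c(15,6) = 56663366760, c(15,7) = 14409322928, c(15,8) = 2681453775, c(15,9) = 368411615.

56663366760, 14409322928, 2681453775, 368411615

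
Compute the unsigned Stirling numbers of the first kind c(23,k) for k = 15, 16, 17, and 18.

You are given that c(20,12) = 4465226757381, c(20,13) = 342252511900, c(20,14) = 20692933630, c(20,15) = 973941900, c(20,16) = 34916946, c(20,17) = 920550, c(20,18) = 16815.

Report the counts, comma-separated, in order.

62382416421941, 3256091103430, 136717357942, 4546047198

row 21: T[21][13]=20·342252511900+4465226757381=11310276995381  T[21][14]=20·20692933630+342252511900=756111184500  T[21][15]=20·973941900+20692933630=40171771630  T[21][16]=20·34916946+973941900=1672280820  T[21][17]=20·920550+34916946=53327946  T[21][18]=20·16815+920550=1256850
row 22: T[22][14]=21·756111184500+11310276995381=27188611869881  T[22][15]=21·40171771630+756111184500=1599718388730  T[22][16]=21·1672280820+40171771630=75289668850  T[22][17]=21·53327946+1672280820=2792167686  T[22][18]=21·1256850+53327946=79721796
row 23: T[23][15]=22·1599718388730+27188611869881=62382416421941  T[23][16]=22·75289668850+1599718388730=3256091103430  T[23][17]=22·2792167686+75289668850=136717357942  T[23][18]=22·79721796+2792167686=4546047198
Read c(23,15) = 62382416421941, c(23,16) = 3256091103430, c(23,17) = 136717357942, c(23,18) = 4546047198.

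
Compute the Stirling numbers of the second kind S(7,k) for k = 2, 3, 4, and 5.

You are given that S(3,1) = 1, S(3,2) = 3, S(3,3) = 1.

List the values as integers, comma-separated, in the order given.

63, 301, 350, 140

@4  (4,1):1·1+0→1, (4,2):3·2+1→7, (4,3):1·3+3→6, (4,4):0·4+1→1
@5  (5,1):1·1+0→1, (5,2):7·2+1→15, (5,3):6·3+7→25, (5,4):1·4+6→10, (5,5):0·5+1→1
@6  (6,1):1·1+0→1, (6,2):15·2+1→31, (6,3):25·3+15→90, (6,4):10·4+25→65, (6,5):1·5+10→15
@7  (7,2):31·2+1→63, (7,3):90·3+31→301, (7,4):65·4+90→350, (7,5):15·5+65→140
Read S(7,2) = 63, S(7,3) = 301, S(7,4) = 350, S(7,5) = 140.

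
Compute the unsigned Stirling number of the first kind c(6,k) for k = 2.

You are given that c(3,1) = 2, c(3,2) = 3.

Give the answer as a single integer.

i=4: T(4,1)=0+3·2=6 | T(4,2)=2+3·3=11
i=5: T(5,1)=0+4·6=24 | T(5,2)=6+4·11=50
i=6: T(6,2)=24+5·50=274
Read c(6,2) = 274.

274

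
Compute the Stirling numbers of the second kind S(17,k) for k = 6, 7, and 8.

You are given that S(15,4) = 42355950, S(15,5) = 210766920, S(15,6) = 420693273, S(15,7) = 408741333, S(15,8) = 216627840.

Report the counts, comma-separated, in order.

r16: T_16,5=5×210766920+42355950=1096190550; T_16,6=6×420693273+210766920=2734926558; T_16,7=7×408741333+420693273=3281882604; T_16,8=8×216627840+408741333=2141764053
r17: T_17,6=6×2734926558+1096190550=17505749898; T_17,7=7×3281882604+2734926558=25708104786; T_17,8=8×2141764053+3281882604=20415995028
Read S(17,6) = 17505749898, S(17,7) = 25708104786, S(17,8) = 20415995028.

17505749898, 25708104786, 20415995028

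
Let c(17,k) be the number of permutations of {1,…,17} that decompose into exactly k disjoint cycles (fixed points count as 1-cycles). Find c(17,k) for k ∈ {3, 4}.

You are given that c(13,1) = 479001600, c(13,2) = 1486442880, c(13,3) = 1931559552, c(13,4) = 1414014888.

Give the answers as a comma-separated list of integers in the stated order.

row 14: T[14][1]=13·479001600+0=6227020800  T[14][2]=13·1486442880+479001600=19802759040  T[14][3]=13·1931559552+1486442880=26596717056  T[14][4]=13·1414014888+1931559552=20313753096
row 15: T[15][1]=14·6227020800+0=87178291200  T[15][2]=14·19802759040+6227020800=283465647360  T[15][3]=14·26596717056+19802759040=392156797824  T[15][4]=14·20313753096+26596717056=310989260400
row 16: T[16][2]=15·283465647360+87178291200=4339163001600  T[16][3]=15·392156797824+283465647360=6165817614720  T[16][4]=15·310989260400+392156797824=5056995703824
row 17: T[17][3]=16·6165817614720+4339163001600=102992244837120  T[17][4]=16·5056995703824+6165817614720=87077748875904
Read c(17,3) = 102992244837120, c(17,4) = 87077748875904.

102992244837120, 87077748875904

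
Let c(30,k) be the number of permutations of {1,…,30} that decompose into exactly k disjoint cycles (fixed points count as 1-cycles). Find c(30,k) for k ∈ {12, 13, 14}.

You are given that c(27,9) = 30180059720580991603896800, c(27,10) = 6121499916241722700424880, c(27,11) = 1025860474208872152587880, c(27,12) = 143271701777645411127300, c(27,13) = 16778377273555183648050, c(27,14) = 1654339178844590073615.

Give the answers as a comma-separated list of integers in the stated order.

[28] T[28,10]:27*6121499916241722700424880+30180059720580991603896800=195460557459107504515368560 · T[28,11]:27*1025860474208872152587880+6121499916241722700424880=33819732719881270820297640 · T[28,12]:27*143271701777645411127300+1025860474208872152587880=4894196422205298253024980 · T[28,13]:27*16778377273555183648050+143271701777645411127300=596287888163635369624650 · T[28,14]:27*1654339178844590073615+16778377273555183648050=61445535102359115635655
[29] T[29,11]:28*33819732719881270820297640+195460557459107504515368560=1142413073615783087483702480 · T[29,12]:28*4894196422205298253024980+33819732719881270820297640=170857232541629621904997080 · T[29,13]:28*596287888163635369624650+4894196422205298253024980=21590257290787088602515180 · T[29,14]:28*61445535102359115635655+596287888163635369624650=2316762871029690607422990
[30] T[30,12]:29*170857232541629621904997080+1142413073615783087483702480=6097272817323042122728617800 · T[30,13]:29*21590257290787088602515180+170857232541629621904997080=796974693974455191377937300 · T[30,14]:29*2316762871029690607422990+21590257290787088602515180=88776380550648116217781890
Read c(30,12) = 6097272817323042122728617800, c(30,13) = 796974693974455191377937300, c(30,14) = 88776380550648116217781890.

6097272817323042122728617800, 796974693974455191377937300, 88776380550648116217781890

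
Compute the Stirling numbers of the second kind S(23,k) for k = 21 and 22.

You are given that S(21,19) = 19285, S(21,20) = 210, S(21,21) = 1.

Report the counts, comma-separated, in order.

28336, 253

row 22: T[22][20]=20·210+19285=23485  T[22][21]=21·1+210=231  T[22][22]=22·0+1=1
row 23: T[23][21]=21·231+23485=28336  T[23][22]=22·1+231=253
Read S(23,21) = 28336, S(23,22) = 253.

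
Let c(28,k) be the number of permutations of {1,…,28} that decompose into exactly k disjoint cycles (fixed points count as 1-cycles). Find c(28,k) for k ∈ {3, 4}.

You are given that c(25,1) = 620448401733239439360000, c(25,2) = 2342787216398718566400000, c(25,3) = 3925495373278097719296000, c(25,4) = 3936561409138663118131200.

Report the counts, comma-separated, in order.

73689668464006010184007680000, 77226989703299075087834112000

row 26: T[26][1]=25·620448401733239439360000+0=15511210043330985984000000  T[26][2]=25·2342787216398718566400000+620448401733239439360000=59190128811701203599360000  T[26][3]=25·3925495373278097719296000+2342787216398718566400000=100480171548351161548800000  T[26][4]=25·3936561409138663118131200+3925495373278097719296000=102339530601744675672576000
row 27: T[27][2]=26·59190128811701203599360000+15511210043330985984000000=1554454559147562279567360000  T[27][3]=26·100480171548351161548800000+59190128811701203599360000=2671674589068831403868160000  T[27][4]=26·102339530601744675672576000+100480171548351161548800000=2761307967193712729035776000
row 28: T[28][3]=27·2671674589068831403868160000+1554454559147562279567360000=73689668464006010184007680000  T[28][4]=27·2761307967193712729035776000+2671674589068831403868160000=77226989703299075087834112000
Read c(28,3) = 73689668464006010184007680000, c(28,4) = 77226989703299075087834112000.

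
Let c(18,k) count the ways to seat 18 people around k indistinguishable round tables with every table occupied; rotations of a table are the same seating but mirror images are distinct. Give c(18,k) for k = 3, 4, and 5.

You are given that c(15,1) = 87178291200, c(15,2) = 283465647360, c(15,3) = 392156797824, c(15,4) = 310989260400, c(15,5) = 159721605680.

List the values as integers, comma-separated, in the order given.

1821602444624640, 1583313975727488, 909299905844112

[16] T[16,1]:15*87178291200+0=1307674368000 · T[16,2]:15*283465647360+87178291200=4339163001600 · T[16,3]:15*392156797824+283465647360=6165817614720 · T[16,4]:15*310989260400+392156797824=5056995703824 · T[16,5]:15*159721605680+310989260400=2706813345600
[17] T[17,2]:16*4339163001600+1307674368000=70734282393600 · T[17,3]:16*6165817614720+4339163001600=102992244837120 · T[17,4]:16*5056995703824+6165817614720=87077748875904 · T[17,5]:16*2706813345600+5056995703824=48366009233424
[18] T[18,3]:17*102992244837120+70734282393600=1821602444624640 · T[18,4]:17*87077748875904+102992244837120=1583313975727488 · T[18,5]:17*48366009233424+87077748875904=909299905844112
Read c(18,3) = 1821602444624640, c(18,4) = 1583313975727488, c(18,5) = 909299905844112.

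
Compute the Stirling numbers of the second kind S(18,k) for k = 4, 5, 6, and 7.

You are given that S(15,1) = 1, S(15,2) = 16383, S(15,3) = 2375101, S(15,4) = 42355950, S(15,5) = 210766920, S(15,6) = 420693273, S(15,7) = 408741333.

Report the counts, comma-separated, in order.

@16  (16,2):16383·2+1→32767, (16,3):2375101·3+16383→7141686, (16,4):42355950·4+2375101→171798901, (16,5):210766920·5+42355950→1096190550, (16,6):420693273·6+210766920→2734926558, (16,7):408741333·7+420693273→3281882604
@17  (17,3):7141686·3+32767→21457825, (17,4):171798901·4+7141686→694337290, (17,5):1096190550·5+171798901→5652751651, (17,6):2734926558·6+1096190550→17505749898, (17,7):3281882604·7+2734926558→25708104786
@18  (18,4):694337290·4+21457825→2798806985, (18,5):5652751651·5+694337290→28958095545, (18,6):17505749898·6+5652751651→110687251039, (18,7):25708104786·7+17505749898→197462483400
Read S(18,4) = 2798806985, S(18,5) = 28958095545, S(18,6) = 110687251039, S(18,7) = 197462483400.

2798806985, 28958095545, 110687251039, 197462483400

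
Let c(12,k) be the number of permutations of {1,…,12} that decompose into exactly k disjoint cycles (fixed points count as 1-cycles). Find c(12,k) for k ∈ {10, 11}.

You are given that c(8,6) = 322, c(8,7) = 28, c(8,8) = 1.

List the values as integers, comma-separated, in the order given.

i=9: T(9,7)=322+8·28=546 | T(9,8)=28+8·1=36 | T(9,9)=1+8·0=1
i=10: T(10,8)=546+9·36=870 | T(10,9)=36+9·1=45 | T(10,10)=1+9·0=1
i=11: T(11,9)=870+10·45=1320 | T(11,10)=45+10·1=55 | T(11,11)=1+10·0=1
i=12: T(12,10)=1320+11·55=1925 | T(12,11)=55+11·1=66
Read c(12,10) = 1925, c(12,11) = 66.

1925, 66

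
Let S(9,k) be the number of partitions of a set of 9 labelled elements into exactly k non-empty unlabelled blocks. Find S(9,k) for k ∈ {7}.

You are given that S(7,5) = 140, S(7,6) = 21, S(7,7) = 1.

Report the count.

462

row 8: T[8][6]=6·21+140=266  T[8][7]=7·1+21=28
row 9: T[9][7]=7·28+266=462
Read S(9,7) = 462.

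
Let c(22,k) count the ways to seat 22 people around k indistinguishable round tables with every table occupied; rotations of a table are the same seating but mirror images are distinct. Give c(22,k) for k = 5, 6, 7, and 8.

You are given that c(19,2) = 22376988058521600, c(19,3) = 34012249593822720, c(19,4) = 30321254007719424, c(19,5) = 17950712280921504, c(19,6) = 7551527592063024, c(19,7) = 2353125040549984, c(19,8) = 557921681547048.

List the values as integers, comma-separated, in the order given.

181664979520697076096, 83637381699544802976, 28939583397335447760, 7744654310169576800

[20] T[20,3]:19*34012249593822720+22376988058521600=668609730341153280 · T[20,4]:19*30321254007719424+34012249593822720=610116075740491776 · T[20,5]:19*17950712280921504+30321254007719424=371384787345228000 · T[20,6]:19*7551527592063024+17950712280921504=161429736530118960 · T[20,7]:19*2353125040549984+7551527592063024=52260903362512720 · T[20,8]:19*557921681547048+2353125040549984=12953636989943896
[21] T[21,4]:20*610116075740491776+668609730341153280=12870931245150988800 · T[21,5]:20*371384787345228000+610116075740491776=8037811822645051776 · T[21,6]:20*161429736530118960+371384787345228000=3599979517947607200 · T[21,7]:20*52260903362512720+161429736530118960=1206647803780373360 · T[21,8]:20*12953636989943896+52260903362512720=311333643161390640
[22] T[22,5]:21*8037811822645051776+12870931245150988800=181664979520697076096 · T[22,6]:21*3599979517947607200+8037811822645051776=83637381699544802976 · T[22,7]:21*1206647803780373360+3599979517947607200=28939583397335447760 · T[22,8]:21*311333643161390640+1206647803780373360=7744654310169576800
Read c(22,5) = 181664979520697076096, c(22,6) = 83637381699544802976, c(22,7) = 28939583397335447760, c(22,8) = 7744654310169576800.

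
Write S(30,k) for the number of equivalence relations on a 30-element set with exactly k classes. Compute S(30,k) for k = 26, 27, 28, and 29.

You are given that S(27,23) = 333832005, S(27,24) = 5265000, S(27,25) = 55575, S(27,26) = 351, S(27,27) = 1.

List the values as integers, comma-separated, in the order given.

@28  (28,24):5265000·24+333832005→460192005, (28,25):55575·25+5265000→6654375, (28,26):351·26+55575→64701, (28,27):1·27+351→378, (28,28):0·28+1→1
@29  (29,25):6654375·25+460192005→626551380, (29,26):64701·26+6654375→8336601, (29,27):378·27+64701→74907, (29,28):1·28+378→406, (29,29):0·29+1→1
@30  (30,26):8336601·26+626551380→843303006, (30,27):74907·27+8336601→10359090, (30,28):406·28+74907→86275, (30,29):1·29+406→435
Read S(30,26) = 843303006, S(30,27) = 10359090, S(30,28) = 86275, S(30,29) = 435.

843303006, 10359090, 86275, 435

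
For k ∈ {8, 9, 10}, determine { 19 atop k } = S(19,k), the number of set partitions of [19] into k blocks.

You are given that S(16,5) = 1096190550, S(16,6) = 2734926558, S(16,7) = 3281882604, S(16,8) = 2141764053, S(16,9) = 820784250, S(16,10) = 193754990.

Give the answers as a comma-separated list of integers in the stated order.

1709751003480, 1144614626805, 477297033785

@17  (17,6):2734926558·6+1096190550→17505749898, (17,7):3281882604·7+2734926558→25708104786, (17,8):2141764053·8+3281882604→20415995028, (17,9):820784250·9+2141764053→9528822303, (17,10):193754990·10+820784250→2758334150
@18  (18,7):25708104786·7+17505749898→197462483400, (18,8):20415995028·8+25708104786→189036065010, (18,9):9528822303·9+20415995028→106175395755, (18,10):2758334150·10+9528822303→37112163803
@19  (19,8):189036065010·8+197462483400→1709751003480, (19,9):106175395755·9+189036065010→1144614626805, (19,10):37112163803·10+106175395755→477297033785
Read S(19,8) = 1709751003480, S(19,9) = 1144614626805, S(19,10) = 477297033785.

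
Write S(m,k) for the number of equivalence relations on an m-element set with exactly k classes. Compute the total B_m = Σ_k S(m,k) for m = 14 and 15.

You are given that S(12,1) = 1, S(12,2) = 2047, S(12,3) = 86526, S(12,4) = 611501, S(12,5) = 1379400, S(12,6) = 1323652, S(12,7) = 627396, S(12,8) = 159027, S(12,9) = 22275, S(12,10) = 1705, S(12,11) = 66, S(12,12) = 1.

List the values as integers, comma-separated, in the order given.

r13: T_13,1=1×1+0=1; T_13,2=2×2047+1=4095; T_13,3=3×86526+2047=261625; T_13,4=4×611501+86526=2532530; T_13,5=5×1379400+611501=7508501; T_13,6=6×1323652+1379400=9321312; T_13,7=7×627396+1323652=5715424; T_13,8=8×159027+627396=1899612; T_13,9=9×22275+159027=359502; T_13,10=10×1705+22275=39325; T_13,11=11×66+1705=2431; T_13,12=12×1+66=78; T_13,13=13×0+1=1
r14: T_14,1=1×1+0=1; T_14,2=2×4095+1=8191; T_14,3=3×261625+4095=788970; T_14,4=4×2532530+261625=10391745; T_14,5=5×7508501+2532530=40075035; T_14,6=6×9321312+7508501=63436373; T_14,7=7×5715424+9321312=49329280; T_14,8=8×1899612+5715424=20912320; T_14,9=9×359502+1899612=5135130; T_14,10=10×39325+359502=752752; T_14,11=11×2431+39325=66066; T_14,12=12×78+2431=3367; T_14,13=13×1+78=91; T_14,14=14×0+1=1
r15: T_15,1=1×1+0=1; T_15,2=2×8191+1=16383; T_15,3=3×788970+8191=2375101; T_15,4=4×10391745+788970=42355950; T_15,5=5×40075035+10391745=210766920; T_15,6=6×63436373+40075035=420693273; T_15,7=7×49329280+63436373=408741333; T_15,8=8×20912320+49329280=216627840; T_15,9=9×5135130+20912320=67128490; T_15,10=10×752752+5135130=12662650; T_15,11=11×66066+752752=1479478; T_15,12=12×3367+66066=106470; T_15,13=13×91+3367=4550; T_15,14=14×1+91=105; T_15,15=15×0+1=1
B_14 = ΣS(14,k) = 1+8191+788970+10391745+40075035+63436373+49329280+20912320+5135130+752752+66066+3367+91+1 = 190899322
B_15 = ΣS(15,k) = 1+16383+2375101+42355950+210766920+420693273+408741333+216627840+67128490+12662650+1479478+106470+4550+105+1 = 1382958545

190899322, 1382958545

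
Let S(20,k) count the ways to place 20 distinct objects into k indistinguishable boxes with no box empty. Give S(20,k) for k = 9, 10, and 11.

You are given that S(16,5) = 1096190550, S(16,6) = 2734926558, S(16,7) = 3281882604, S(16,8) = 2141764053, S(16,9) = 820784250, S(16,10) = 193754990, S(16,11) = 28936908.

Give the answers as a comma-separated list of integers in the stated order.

[17] T[17,6]:6*2734926558+1096190550=17505749898 · T[17,7]:7*3281882604+2734926558=25708104786 · T[17,8]:8*2141764053+3281882604=20415995028 · T[17,9]:9*820784250+2141764053=9528822303 · T[17,10]:10*193754990+820784250=2758334150 · T[17,11]:11*28936908+193754990=512060978
[18] T[18,7]:7*25708104786+17505749898=197462483400 · T[18,8]:8*20415995028+25708104786=189036065010 · T[18,9]:9*9528822303+20415995028=106175395755 · T[18,10]:10*2758334150+9528822303=37112163803 · T[18,11]:11*512060978+2758334150=8391004908
[19] T[19,8]:8*189036065010+197462483400=1709751003480 · T[19,9]:9*106175395755+189036065010=1144614626805 · T[19,10]:10*37112163803+106175395755=477297033785 · T[19,11]:11*8391004908+37112163803=129413217791
[20] T[20,9]:9*1144614626805+1709751003480=12011282644725 · T[20,10]:10*477297033785+1144614626805=5917584964655 · T[20,11]:11*129413217791+477297033785=1900842429486
Read S(20,9) = 12011282644725, S(20,10) = 5917584964655, S(20,11) = 1900842429486.

12011282644725, 5917584964655, 1900842429486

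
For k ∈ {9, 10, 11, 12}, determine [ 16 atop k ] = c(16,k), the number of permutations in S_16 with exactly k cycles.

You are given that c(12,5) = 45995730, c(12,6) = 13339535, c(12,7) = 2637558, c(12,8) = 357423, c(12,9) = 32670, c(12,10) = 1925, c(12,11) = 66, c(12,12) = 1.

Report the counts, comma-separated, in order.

[13] T[13,6]:12*13339535+45995730=206070150 · T[13,7]:12*2637558+13339535=44990231 · T[13,8]:12*357423+2637558=6926634 · T[13,9]:12*32670+357423=749463 · T[13,10]:12*1925+32670=55770 · T[13,11]:12*66+1925=2717 · T[13,12]:12*1+66=78
[14] T[14,7]:13*44990231+206070150=790943153 · T[14,8]:13*6926634+44990231=135036473 · T[14,9]:13*749463+6926634=16669653 · T[14,10]:13*55770+749463=1474473 · T[14,11]:13*2717+55770=91091 · T[14,12]:13*78+2717=3731
[15] T[15,8]:14*135036473+790943153=2681453775 · T[15,9]:14*16669653+135036473=368411615 · T[15,10]:14*1474473+16669653=37312275 · T[15,11]:14*91091+1474473=2749747 · T[15,12]:14*3731+91091=143325
[16] T[16,9]:15*368411615+2681453775=8207628000 · T[16,10]:15*37312275+368411615=928095740 · T[16,11]:15*2749747+37312275=78558480 · T[16,12]:15*143325+2749747=4899622
Read c(16,9) = 8207628000, c(16,10) = 928095740, c(16,11) = 78558480, c(16,12) = 4899622.

8207628000, 928095740, 78558480, 4899622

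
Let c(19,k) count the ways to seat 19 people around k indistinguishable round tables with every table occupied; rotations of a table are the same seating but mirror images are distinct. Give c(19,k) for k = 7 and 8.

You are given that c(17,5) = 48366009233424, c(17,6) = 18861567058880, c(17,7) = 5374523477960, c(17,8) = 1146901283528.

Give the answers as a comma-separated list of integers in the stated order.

2353125040549984, 557921681547048

@18  (18,6):18861567058880·17+48366009233424→369012649234384, (18,7):5374523477960·17+18861567058880→110228466184200, (18,8):1146901283528·17+5374523477960→24871845297936
@19  (19,7):110228466184200·18+369012649234384→2353125040549984, (19,8):24871845297936·18+110228466184200→557921681547048
Read c(19,7) = 2353125040549984, c(19,8) = 557921681547048.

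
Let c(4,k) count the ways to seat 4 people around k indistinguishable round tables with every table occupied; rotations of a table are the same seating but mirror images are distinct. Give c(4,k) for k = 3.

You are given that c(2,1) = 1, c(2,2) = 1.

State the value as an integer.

6

row 3: T[3][2]=2·1+1=3  T[3][3]=2·0+1=1
row 4: T[4][3]=3·1+3=6
Read c(4,3) = 6.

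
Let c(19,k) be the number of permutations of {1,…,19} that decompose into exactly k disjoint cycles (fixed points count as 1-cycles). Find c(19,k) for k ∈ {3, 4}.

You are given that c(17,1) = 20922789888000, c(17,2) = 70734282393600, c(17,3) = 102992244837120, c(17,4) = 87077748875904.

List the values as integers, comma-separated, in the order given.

34012249593822720, 30321254007719424

i=18: T(18,2)=20922789888000+17·70734282393600=1223405590579200 | T(18,3)=70734282393600+17·102992244837120=1821602444624640 | T(18,4)=102992244837120+17·87077748875904=1583313975727488
i=19: T(19,3)=1223405590579200+18·1821602444624640=34012249593822720 | T(19,4)=1821602444624640+18·1583313975727488=30321254007719424
Read c(19,3) = 34012249593822720, c(19,4) = 30321254007719424.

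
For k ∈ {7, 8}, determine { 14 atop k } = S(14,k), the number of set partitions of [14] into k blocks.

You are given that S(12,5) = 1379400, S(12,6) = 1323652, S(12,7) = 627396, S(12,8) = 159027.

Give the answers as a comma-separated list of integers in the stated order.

49329280, 20912320

[13] T[13,6]:6*1323652+1379400=9321312 · T[13,7]:7*627396+1323652=5715424 · T[13,8]:8*159027+627396=1899612
[14] T[14,7]:7*5715424+9321312=49329280 · T[14,8]:8*1899612+5715424=20912320
Read S(14,7) = 49329280, S(14,8) = 20912320.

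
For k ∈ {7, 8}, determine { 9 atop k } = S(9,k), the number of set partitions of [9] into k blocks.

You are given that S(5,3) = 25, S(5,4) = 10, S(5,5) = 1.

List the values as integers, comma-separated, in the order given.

@6  (6,4):10·4+25→65, (6,5):1·5+10→15, (6,6):0·6+1→1
@7  (7,5):15·5+65→140, (7,6):1·6+15→21, (7,7):0·7+1→1
@8  (8,6):21·6+140→266, (8,7):1·7+21→28, (8,8):0·8+1→1
@9  (9,7):28·7+266→462, (9,8):1·8+28→36
Read S(9,7) = 462, S(9,8) = 36.

462, 36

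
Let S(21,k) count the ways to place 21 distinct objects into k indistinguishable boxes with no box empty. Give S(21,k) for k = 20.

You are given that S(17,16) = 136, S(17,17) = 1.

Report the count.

[18] T[18,17]:17*1+136=153 · T[18,18]:18*0+1=1
[19] T[19,18]:18*1+153=171 · T[19,19]:19*0+1=1
[20] T[20,19]:19*1+171=190 · T[20,20]:20*0+1=1
[21] T[21,20]:20*1+190=210
Read S(21,20) = 210.

210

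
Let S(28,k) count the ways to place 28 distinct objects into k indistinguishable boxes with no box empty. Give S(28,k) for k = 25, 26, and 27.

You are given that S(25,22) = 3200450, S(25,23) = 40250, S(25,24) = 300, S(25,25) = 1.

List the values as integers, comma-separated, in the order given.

[26] T[26,23]:23*40250+3200450=4126200 · T[26,24]:24*300+40250=47450 · T[26,25]:25*1+300=325 · T[26,26]:26*0+1=1
[27] T[27,24]:24*47450+4126200=5265000 · T[27,25]:25*325+47450=55575 · T[27,26]:26*1+325=351 · T[27,27]:27*0+1=1
[28] T[28,25]:25*55575+5265000=6654375 · T[28,26]:26*351+55575=64701 · T[28,27]:27*1+351=378
Read S(28,25) = 6654375, S(28,26) = 64701, S(28,27) = 378.

6654375, 64701, 378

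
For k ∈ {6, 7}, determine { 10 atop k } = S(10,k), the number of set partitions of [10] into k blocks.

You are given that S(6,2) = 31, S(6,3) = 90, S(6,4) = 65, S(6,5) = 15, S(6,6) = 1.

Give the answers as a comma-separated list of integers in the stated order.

i=7: T(7,3)=31+3·90=301 | T(7,4)=90+4·65=350 | T(7,5)=65+5·15=140 | T(7,6)=15+6·1=21 | T(7,7)=1+7·0=1
i=8: T(8,4)=301+4·350=1701 | T(8,5)=350+5·140=1050 | T(8,6)=140+6·21=266 | T(8,7)=21+7·1=28
i=9: T(9,5)=1701+5·1050=6951 | T(9,6)=1050+6·266=2646 | T(9,7)=266+7·28=462
i=10: T(10,6)=6951+6·2646=22827 | T(10,7)=2646+7·462=5880
Read S(10,6) = 22827, S(10,7) = 5880.

22827, 5880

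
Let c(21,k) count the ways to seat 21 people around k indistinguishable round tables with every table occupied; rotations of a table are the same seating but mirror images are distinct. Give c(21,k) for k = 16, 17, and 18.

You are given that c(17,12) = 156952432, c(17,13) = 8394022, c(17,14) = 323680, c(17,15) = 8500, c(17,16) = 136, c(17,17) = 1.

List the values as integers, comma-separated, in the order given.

1672280820, 53327946, 1256850

@18  (18,13):8394022·17+156952432→299650806, (18,14):323680·17+8394022→13896582, (18,15):8500·17+323680→468180, (18,16):136·17+8500→10812, (18,17):1·17+136→153, (18,18):0·17+1→1
@19  (19,14):13896582·18+299650806→549789282, (19,15):468180·18+13896582→22323822, (19,16):10812·18+468180→662796, (19,17):153·18+10812→13566, (19,18):1·18+153→171
@20  (20,15):22323822·19+549789282→973941900, (20,16):662796·19+22323822→34916946, (20,17):13566·19+662796→920550, (20,18):171·19+13566→16815
@21  (21,16):34916946·20+973941900→1672280820, (21,17):920550·20+34916946→53327946, (21,18):16815·20+920550→1256850
Read c(21,16) = 1672280820, c(21,17) = 53327946, c(21,18) = 1256850.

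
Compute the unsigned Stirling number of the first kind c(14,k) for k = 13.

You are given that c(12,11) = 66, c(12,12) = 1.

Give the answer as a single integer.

@13  (13,12):1·12+66→78, (13,13):0·12+1→1
@14  (14,13):1·13+78→91
Read c(14,13) = 91.

91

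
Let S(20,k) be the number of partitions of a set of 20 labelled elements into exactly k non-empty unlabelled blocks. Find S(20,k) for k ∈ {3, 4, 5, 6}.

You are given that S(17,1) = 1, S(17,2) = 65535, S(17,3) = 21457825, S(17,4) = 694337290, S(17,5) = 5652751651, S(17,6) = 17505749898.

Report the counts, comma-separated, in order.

i=18: T(18,1)=0+1·1=1 | T(18,2)=1+2·65535=131071 | T(18,3)=65535+3·21457825=64439010 | T(18,4)=21457825+4·694337290=2798806985 | T(18,5)=694337290+5·5652751651=28958095545 | T(18,6)=5652751651+6·17505749898=110687251039
i=19: T(19,2)=1+2·131071=262143 | T(19,3)=131071+3·64439010=193448101 | T(19,4)=64439010+4·2798806985=11259666950 | T(19,5)=2798806985+5·28958095545=147589284710 | T(19,6)=28958095545+6·110687251039=693081601779
i=20: T(20,3)=262143+3·193448101=580606446 | T(20,4)=193448101+4·11259666950=45232115901 | T(20,5)=11259666950+5·147589284710=749206090500 | T(20,6)=147589284710+6·693081601779=4306078895384
Read S(20,3) = 580606446, S(20,4) = 45232115901, S(20,5) = 749206090500, S(20,6) = 4306078895384.

580606446, 45232115901, 749206090500, 4306078895384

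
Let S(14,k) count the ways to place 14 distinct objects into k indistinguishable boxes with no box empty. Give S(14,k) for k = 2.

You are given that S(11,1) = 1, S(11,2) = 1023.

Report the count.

[12] T[12,1]:1*1+0=1 · T[12,2]:2*1023+1=2047
[13] T[13,1]:1*1+0=1 · T[13,2]:2*2047+1=4095
[14] T[14,2]:2*4095+1=8191
Read S(14,2) = 8191.

8191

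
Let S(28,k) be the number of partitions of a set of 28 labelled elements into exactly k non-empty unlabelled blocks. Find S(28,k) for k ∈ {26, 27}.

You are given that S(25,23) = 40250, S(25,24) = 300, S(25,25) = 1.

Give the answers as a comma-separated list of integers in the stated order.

64701, 378

@26  (26,24):300·24+40250→47450, (26,25):1·25+300→325, (26,26):0·26+1→1
@27  (27,25):325·25+47450→55575, (27,26):1·26+325→351, (27,27):0·27+1→1
@28  (28,26):351·26+55575→64701, (28,27):1·27+351→378
Read S(28,26) = 64701, S(28,27) = 378.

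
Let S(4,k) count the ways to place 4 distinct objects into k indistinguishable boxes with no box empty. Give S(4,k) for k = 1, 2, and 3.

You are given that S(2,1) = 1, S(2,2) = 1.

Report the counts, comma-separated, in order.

@3  (3,1):1·1+0→1, (3,2):1·2+1→3, (3,3):0·3+1→1
@4  (4,1):1·1+0→1, (4,2):3·2+1→7, (4,3):1·3+3→6
Read S(4,1) = 1, S(4,2) = 7, S(4,3) = 6.

1, 7, 6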